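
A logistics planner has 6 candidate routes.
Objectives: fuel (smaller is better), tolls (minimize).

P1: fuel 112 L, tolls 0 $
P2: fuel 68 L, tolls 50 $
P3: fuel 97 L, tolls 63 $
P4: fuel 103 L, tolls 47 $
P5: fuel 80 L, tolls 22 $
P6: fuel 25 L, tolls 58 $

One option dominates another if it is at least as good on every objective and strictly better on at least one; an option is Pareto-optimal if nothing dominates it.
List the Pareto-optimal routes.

P1: not dominated (best tolls).
P2: not dominated.
P3: dominated by P2 (fuel 68≤97, tolls 50≤63).
P4: dominated by P5 (fuel 80≤103, tolls 22≤47).
P5: not dominated.
P6: not dominated (best fuel).

P1, P2, P5, P6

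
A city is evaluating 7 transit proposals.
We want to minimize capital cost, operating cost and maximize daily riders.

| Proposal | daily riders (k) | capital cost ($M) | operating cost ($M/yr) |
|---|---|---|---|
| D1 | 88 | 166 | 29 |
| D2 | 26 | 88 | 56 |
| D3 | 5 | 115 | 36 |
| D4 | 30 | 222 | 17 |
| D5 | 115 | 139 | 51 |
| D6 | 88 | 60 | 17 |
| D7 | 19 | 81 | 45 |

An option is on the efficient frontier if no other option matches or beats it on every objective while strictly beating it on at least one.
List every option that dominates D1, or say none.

D6: daily riders 88≥88, capital cost 60≤166, operating cost 17≤29 — dominates D1.
Others (D2, D3, D4, D5, D7) are each worse than D1 on at least one objective.

D6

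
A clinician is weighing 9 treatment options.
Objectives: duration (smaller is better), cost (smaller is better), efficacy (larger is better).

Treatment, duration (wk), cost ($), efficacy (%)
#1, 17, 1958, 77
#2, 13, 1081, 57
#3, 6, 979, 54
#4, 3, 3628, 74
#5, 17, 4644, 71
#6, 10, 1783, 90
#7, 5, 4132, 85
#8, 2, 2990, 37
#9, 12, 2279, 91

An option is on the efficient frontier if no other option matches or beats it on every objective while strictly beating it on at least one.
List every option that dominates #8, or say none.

none

#1: worse on duration (17 vs 2).
#2: worse on duration (13 vs 2).
#3: worse on duration (6 vs 2).
#4: worse on duration (3 vs 2).
#5: worse on duration (17 vs 2).
#6: worse on duration (10 vs 2).
#7: worse on duration (5 vs 2).
#9: worse on duration (12 vs 2).
No option dominates #8.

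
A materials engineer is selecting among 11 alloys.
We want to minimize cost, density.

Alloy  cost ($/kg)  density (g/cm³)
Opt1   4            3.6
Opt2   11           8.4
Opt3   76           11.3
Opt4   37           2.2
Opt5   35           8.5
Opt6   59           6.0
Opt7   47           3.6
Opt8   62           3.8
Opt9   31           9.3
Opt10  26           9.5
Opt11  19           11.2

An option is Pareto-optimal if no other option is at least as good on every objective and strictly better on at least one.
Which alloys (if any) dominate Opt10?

Opt1, Opt2

Opt1: cost 4≤26, density 3.6≤9.5 — dominates Opt10.
Opt2: cost 11≤26, density 8.4≤9.5 — dominates Opt10.
Others (Opt3, Opt4, Opt5, Opt6, Opt7, Opt8, Opt9, Opt11) are each worse than Opt10 on at least one objective.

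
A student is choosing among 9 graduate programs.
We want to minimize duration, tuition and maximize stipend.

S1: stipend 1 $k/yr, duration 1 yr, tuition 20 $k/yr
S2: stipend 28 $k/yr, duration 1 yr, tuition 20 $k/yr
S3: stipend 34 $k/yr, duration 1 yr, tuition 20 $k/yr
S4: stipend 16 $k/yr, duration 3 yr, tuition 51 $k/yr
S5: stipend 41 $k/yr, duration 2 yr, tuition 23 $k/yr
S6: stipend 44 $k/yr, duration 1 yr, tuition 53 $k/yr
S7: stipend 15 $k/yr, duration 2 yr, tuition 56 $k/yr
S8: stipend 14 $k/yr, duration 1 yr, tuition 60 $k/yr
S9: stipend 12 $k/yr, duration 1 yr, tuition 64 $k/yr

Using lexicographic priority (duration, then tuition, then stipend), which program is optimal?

S3

First minimize duration: best is 1, kept {S1, S2, S3, S6, S8, S9}.
Then minimize tuition: best is 20, kept {S1, S2, S3}.
Then maximize stipend: best is 34, kept {S3}.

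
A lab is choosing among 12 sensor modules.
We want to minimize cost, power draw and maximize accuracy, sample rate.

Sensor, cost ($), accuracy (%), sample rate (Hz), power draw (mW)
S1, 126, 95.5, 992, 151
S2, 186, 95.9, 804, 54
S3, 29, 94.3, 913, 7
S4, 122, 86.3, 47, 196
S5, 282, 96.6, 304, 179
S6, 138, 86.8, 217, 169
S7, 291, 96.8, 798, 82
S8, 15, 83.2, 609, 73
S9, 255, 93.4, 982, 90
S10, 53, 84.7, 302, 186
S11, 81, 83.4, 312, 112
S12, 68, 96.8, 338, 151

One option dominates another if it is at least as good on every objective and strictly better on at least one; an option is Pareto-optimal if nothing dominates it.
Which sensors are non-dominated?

S1, S2, S3, S7, S8, S9, S12

S1: not dominated (best sample rate).
S2: not dominated.
S3: not dominated (best power draw).
S4: dominated by S3 (cost 29≤122, accuracy 94.3≥86.3, sample rate 913≥47, power draw 7≤196).
S5: dominated by S12 (cost 68≤282, accuracy 96.8≥96.6, sample rate 338≥304, power draw 151≤179).
S6: dominated by S1 (cost 126≤138, accuracy 95.5≥86.8, sample rate 992≥217, power draw 151≤169).
S7: not dominated.
S8: not dominated (best cost).
S9: not dominated.
S10: dominated by S3 (cost 29≤53, accuracy 94.3≥84.7, sample rate 913≥302, power draw 7≤186).
S11: dominated by S3 (cost 29≤81, accuracy 94.3≥83.4, sample rate 913≥312, power draw 7≤112).
S12: not dominated.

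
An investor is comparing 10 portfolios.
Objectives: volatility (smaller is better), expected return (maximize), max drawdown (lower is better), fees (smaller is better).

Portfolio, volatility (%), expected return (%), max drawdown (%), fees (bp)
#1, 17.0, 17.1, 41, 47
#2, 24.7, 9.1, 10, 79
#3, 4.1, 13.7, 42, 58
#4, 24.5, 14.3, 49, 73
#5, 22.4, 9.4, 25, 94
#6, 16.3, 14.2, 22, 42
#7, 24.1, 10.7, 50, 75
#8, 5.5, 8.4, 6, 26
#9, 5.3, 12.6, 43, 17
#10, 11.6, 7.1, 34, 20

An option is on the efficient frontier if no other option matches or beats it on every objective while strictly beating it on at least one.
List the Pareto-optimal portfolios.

#1, #2, #3, #6, #8, #9, #10

#1: not dominated (best expected return).
#2: not dominated.
#3: not dominated (best volatility).
#4: dominated by #1 (volatility 17.0≤24.5, expected return 17.1≥14.3, max drawdown 41≤49, fees 47≤73).
#5: dominated by #6 (volatility 16.3≤22.4, expected return 14.2≥9.4, max drawdown 22≤25, fees 42≤94).
#6: not dominated.
#7: dominated by #1 (volatility 17.0≤24.1, expected return 17.1≥10.7, max drawdown 41≤50, fees 47≤75).
#8: not dominated (best max drawdown).
#9: not dominated (best fees).
#10: not dominated.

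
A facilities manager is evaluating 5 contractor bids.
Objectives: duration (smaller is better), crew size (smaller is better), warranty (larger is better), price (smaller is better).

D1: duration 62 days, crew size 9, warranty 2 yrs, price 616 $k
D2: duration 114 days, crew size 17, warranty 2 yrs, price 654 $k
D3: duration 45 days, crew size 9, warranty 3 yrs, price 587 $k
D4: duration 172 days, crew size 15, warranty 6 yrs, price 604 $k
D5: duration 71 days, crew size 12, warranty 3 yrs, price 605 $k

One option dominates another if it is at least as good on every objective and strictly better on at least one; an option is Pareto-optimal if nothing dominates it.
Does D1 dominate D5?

D1 vs D5: D1 is worse on warranty (2 vs 3), so it does not dominate D5.

No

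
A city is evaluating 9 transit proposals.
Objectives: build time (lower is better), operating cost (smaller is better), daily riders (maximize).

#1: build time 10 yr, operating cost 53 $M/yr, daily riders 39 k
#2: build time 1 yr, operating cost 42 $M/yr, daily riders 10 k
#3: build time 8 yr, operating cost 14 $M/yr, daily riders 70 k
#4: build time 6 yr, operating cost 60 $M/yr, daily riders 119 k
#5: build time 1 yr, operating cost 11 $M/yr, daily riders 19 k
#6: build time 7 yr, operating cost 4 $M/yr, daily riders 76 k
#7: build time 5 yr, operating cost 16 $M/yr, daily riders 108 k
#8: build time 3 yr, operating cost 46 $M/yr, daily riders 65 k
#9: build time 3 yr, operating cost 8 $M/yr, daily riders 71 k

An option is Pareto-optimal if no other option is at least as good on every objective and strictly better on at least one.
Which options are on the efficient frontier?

#1: dominated by #3 (build time 8≤10, operating cost 14≤53, daily riders 70≥39).
#2: dominated by #5 (build time 1≤1, operating cost 11≤42, daily riders 19≥10).
#3: dominated by #6 (build time 7≤8, operating cost 4≤14, daily riders 76≥70).
#4: not dominated (best daily riders).
#5: not dominated.
#6: not dominated (best operating cost).
#7: not dominated.
#8: dominated by #9 (build time 3≤3, operating cost 8≤46, daily riders 71≥65).
#9: not dominated.

#4, #5, #6, #7, #9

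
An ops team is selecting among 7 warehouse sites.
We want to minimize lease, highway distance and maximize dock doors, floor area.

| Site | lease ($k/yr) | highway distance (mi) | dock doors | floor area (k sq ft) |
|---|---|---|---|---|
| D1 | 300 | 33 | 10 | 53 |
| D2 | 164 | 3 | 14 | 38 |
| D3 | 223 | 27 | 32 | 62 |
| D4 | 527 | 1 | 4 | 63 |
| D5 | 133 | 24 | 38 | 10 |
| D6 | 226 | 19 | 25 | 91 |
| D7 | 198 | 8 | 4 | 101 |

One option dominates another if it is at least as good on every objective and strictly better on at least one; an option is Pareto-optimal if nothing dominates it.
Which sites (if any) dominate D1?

D3, D6

D3: lease 223≤300, highway distance 27≤33, dock doors 32≥10, floor area 62≥53 — dominates D1.
D6: lease 226≤300, highway distance 19≤33, dock doors 25≥10, floor area 91≥53 — dominates D1.
Others (D2, D4, D5, D7) are each worse than D1 on at least one objective.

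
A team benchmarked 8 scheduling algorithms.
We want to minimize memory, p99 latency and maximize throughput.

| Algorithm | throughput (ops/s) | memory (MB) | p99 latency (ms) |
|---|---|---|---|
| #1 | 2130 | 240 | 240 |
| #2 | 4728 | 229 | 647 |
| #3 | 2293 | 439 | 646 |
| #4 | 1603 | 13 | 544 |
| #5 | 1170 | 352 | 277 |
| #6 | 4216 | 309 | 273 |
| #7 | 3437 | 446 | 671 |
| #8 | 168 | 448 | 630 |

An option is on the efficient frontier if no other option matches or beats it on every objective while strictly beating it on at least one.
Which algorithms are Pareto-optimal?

#1: not dominated (best p99 latency).
#2: not dominated (best throughput).
#3: dominated by #6 (throughput 4216≥2293, memory 309≤439, p99 latency 273≤646).
#4: not dominated (best memory).
#5: dominated by #1 (throughput 2130≥1170, memory 240≤352, p99 latency 240≤277).
#6: not dominated.
#7: dominated by #2 (throughput 4728≥3437, memory 229≤446, p99 latency 647≤671).
#8: dominated by #1 (throughput 2130≥168, memory 240≤448, p99 latency 240≤630).

#1, #2, #4, #6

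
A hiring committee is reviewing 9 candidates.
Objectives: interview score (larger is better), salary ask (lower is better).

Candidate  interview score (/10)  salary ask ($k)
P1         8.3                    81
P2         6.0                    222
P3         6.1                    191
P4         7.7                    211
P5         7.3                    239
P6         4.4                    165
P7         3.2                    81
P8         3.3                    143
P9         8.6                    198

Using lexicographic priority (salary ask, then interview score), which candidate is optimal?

First minimize salary ask: best is 81, kept {P1, P7}.
Then maximize interview score: best is 8.3, kept {P1}.

P1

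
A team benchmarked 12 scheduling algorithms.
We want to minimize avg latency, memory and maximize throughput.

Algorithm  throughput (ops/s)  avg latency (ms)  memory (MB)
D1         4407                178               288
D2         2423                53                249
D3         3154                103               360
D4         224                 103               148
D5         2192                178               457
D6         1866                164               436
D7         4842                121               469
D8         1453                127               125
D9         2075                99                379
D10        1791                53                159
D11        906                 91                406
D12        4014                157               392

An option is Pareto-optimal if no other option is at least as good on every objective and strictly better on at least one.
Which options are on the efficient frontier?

D1: not dominated.
D2: not dominated.
D3: not dominated.
D4: not dominated.
D5: dominated by D1 (throughput 4407≥2192, avg latency 178≤178, memory 288≤457).
D6: dominated by D2 (throughput 2423≥1866, avg latency 53≤164, memory 249≤436).
D7: not dominated (best throughput).
D8: not dominated (best memory).
D9: dominated by D2 (throughput 2423≥2075, avg latency 53≤99, memory 249≤379).
D10: not dominated.
D11: dominated by D2 (throughput 2423≥906, avg latency 53≤91, memory 249≤406).
D12: not dominated.

D1, D2, D3, D4, D7, D8, D10, D12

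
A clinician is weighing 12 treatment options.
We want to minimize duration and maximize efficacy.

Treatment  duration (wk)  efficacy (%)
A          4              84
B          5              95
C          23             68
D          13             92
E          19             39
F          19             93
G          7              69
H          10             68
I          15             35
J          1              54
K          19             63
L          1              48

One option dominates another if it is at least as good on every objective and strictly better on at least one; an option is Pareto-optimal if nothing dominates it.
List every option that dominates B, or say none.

A: worse on efficacy (84 vs 95).
C: worse on duration (23 vs 5).
D: worse on duration (13 vs 5).
E: worse on duration (19 vs 5).
F: worse on duration (19 vs 5).
G: worse on duration (7 vs 5).
H: worse on duration (10 vs 5).
I: worse on duration (15 vs 5).
J: worse on efficacy (54 vs 95).
K: worse on duration (19 vs 5).
L: worse on efficacy (48 vs 95).
No option dominates B.

none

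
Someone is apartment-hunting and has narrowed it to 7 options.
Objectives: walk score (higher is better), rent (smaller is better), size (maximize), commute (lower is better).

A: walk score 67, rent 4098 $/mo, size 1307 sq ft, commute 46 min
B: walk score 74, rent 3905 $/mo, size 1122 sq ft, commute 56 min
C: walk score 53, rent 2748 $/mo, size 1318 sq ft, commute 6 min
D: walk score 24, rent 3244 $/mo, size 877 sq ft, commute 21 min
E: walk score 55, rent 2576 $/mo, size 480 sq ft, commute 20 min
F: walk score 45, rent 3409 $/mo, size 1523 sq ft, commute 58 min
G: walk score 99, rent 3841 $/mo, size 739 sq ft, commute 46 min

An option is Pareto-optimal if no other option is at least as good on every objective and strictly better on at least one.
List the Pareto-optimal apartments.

A: not dominated.
B: not dominated.
C: not dominated (best commute).
D: dominated by C (walk score 53≥24, rent 2748≤3244, size 1318≥877, commute 6≤21).
E: not dominated (best rent).
F: not dominated (best size).
G: not dominated (best walk score).

A, B, C, E, F, G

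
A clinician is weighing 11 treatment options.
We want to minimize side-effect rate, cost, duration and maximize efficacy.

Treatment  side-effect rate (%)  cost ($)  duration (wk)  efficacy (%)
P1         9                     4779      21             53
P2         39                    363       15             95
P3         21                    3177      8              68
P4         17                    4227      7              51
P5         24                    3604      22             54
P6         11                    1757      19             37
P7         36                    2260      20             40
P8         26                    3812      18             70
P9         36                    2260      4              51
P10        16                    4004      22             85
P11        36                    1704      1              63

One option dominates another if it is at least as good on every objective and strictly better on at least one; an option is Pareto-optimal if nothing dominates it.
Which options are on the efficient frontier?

P1, P2, P3, P4, P6, P8, P10, P11

P1: not dominated (best side-effect rate).
P2: not dominated (best cost).
P3: not dominated.
P4: not dominated.
P5: dominated by P3 (side-effect rate 21≤24, cost 3177≤3604, duration 8≤22, efficacy 68≥54).
P6: not dominated.
P7: dominated by P9 (side-effect rate 36≤36, cost 2260≤2260, duration 4≤20, efficacy 51≥40).
P8: not dominated.
P9: dominated by P11 (side-effect rate 36≤36, cost 1704≤2260, duration 1≤4, efficacy 63≥51).
P10: not dominated.
P11: not dominated (best duration).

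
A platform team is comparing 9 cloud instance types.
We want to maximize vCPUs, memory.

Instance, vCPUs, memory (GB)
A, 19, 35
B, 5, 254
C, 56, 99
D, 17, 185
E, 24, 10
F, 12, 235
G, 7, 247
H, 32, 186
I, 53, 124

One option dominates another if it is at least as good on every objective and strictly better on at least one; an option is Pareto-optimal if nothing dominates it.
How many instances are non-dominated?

6

A: dominated by C (vCPUs 56≥19, memory 99≥35).
B: not dominated (best memory).
C: not dominated (best vCPUs).
D: dominated by H (vCPUs 32≥17, memory 186≥185).
E: dominated by C (vCPUs 56≥24, memory 99≥10).
F: not dominated.
G: not dominated.
H: not dominated.
I: not dominated.
Pareto-optimal: B, C, F, G, H, I → 6.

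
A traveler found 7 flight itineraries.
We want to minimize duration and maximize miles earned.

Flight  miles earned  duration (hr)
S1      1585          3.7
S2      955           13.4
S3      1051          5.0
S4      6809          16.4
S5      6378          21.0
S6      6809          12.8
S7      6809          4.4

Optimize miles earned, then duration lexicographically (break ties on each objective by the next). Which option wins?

S7

First maximize miles earned: best is 6809, kept {S4, S6, S7}.
Then minimize duration: best is 4.4, kept {S7}.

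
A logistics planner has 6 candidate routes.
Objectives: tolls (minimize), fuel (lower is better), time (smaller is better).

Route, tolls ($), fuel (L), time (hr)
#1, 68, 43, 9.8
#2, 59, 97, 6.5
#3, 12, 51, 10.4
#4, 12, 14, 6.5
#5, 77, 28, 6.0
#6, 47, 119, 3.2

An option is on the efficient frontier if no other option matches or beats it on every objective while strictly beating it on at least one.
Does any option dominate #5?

#1: worse on fuel (43 vs 28).
#2: worse on fuel (97 vs 28).
#3: worse on fuel (51 vs 28).
#4: worse on time (6.5 vs 6.0).
#6: worse on fuel (119 vs 28).
No option is at least as good as #5 on every objective and strictly better on one.

No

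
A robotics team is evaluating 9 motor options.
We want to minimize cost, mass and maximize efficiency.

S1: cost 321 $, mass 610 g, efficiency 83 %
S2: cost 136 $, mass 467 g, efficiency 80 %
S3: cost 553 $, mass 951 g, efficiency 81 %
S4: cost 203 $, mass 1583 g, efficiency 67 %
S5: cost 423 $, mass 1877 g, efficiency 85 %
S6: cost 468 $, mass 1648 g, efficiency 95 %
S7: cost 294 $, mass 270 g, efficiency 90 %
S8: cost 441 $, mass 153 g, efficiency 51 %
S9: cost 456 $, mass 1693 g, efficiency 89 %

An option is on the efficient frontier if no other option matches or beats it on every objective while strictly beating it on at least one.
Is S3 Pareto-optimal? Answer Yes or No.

No

S1 vs S3: cost 321≤553, mass 610≤951, efficiency 83≥81 — S1 is at least as good on every objective and strictly better on at least one, so S1 dominates S3.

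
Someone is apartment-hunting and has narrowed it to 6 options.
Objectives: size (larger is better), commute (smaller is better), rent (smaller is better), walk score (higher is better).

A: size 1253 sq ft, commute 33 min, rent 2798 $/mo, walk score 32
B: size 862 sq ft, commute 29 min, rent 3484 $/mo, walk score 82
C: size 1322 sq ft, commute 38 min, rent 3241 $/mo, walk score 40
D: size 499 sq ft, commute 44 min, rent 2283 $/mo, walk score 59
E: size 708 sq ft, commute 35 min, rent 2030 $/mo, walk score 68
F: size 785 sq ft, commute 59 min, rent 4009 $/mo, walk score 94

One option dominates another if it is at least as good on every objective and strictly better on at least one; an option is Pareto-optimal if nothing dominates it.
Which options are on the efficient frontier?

A: not dominated.
B: not dominated (best commute).
C: not dominated (best size).
D: dominated by E (size 708≥499, commute 35≤44, rent 2030≤2283, walk score 68≥59).
E: not dominated (best rent).
F: not dominated (best walk score).

A, B, C, E, F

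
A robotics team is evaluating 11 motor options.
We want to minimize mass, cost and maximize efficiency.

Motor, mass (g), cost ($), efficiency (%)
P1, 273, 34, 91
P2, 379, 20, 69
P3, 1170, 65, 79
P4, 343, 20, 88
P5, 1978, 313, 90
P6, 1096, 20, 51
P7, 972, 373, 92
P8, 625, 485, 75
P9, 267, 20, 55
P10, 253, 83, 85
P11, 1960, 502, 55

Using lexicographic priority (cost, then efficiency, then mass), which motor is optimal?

First minimize cost: best is 20, kept {P2, P4, P6, P9}.
Then maximize efficiency: best is 88, kept {P4}.

P4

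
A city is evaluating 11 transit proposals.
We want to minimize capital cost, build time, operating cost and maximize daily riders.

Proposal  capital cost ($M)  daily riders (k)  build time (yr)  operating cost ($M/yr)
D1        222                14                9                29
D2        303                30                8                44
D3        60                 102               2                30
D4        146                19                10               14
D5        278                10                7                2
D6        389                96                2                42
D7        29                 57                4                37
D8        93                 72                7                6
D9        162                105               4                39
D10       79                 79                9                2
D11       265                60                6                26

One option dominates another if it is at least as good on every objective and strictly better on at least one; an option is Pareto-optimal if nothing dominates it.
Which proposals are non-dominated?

D1: dominated by D8 (capital cost 93≤222, daily riders 72≥14, build time 7≤9, operating cost 6≤29).
D2: dominated by D3 (capital cost 60≤303, daily riders 102≥30, build time 2≤8, operating cost 30≤44).
D3: not dominated.
D4: dominated by D8 (capital cost 93≤146, daily riders 72≥19, build time 7≤10, operating cost 6≤14).
D5: not dominated.
D6: dominated by D3 (capital cost 60≤389, daily riders 102≥96, build time 2≤2, operating cost 30≤42).
D7: not dominated (best capital cost).
D8: not dominated.
D9: not dominated (best daily riders).
D10: not dominated.
D11: not dominated.

D3, D5, D7, D8, D9, D10, D11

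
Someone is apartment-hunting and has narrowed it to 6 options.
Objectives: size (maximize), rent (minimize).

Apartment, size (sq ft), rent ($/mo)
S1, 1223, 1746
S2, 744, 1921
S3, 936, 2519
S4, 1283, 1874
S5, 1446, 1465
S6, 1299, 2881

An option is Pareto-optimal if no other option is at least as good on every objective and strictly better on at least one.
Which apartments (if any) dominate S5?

none

S1: worse on size (1223 vs 1446).
S2: worse on size (744 vs 1446).
S3: worse on size (936 vs 1446).
S4: worse on size (1283 vs 1446).
S6: worse on size (1299 vs 1446).
No option dominates S5.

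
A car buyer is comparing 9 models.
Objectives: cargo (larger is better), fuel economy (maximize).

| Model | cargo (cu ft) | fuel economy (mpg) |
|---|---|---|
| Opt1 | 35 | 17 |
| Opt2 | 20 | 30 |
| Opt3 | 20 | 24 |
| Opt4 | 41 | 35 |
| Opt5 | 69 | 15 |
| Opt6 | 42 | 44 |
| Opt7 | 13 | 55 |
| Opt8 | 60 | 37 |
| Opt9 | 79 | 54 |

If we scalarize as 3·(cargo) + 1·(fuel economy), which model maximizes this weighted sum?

Opt1: 3·35 + 1·17 = 122
Opt2: 3·20 + 1·30 = 90
Opt3: 3·20 + 1·24 = 84
Opt4: 3·41 + 1·35 = 158
Opt5: 3·69 + 1·15 = 222
Opt6: 3·42 + 1·44 = 170
Opt7: 3·13 + 1·55 = 94
Opt8: 3·60 + 1·37 = 217
Opt9: 3·79 + 1·54 = 291
Highest: Opt9 at 291.

Opt9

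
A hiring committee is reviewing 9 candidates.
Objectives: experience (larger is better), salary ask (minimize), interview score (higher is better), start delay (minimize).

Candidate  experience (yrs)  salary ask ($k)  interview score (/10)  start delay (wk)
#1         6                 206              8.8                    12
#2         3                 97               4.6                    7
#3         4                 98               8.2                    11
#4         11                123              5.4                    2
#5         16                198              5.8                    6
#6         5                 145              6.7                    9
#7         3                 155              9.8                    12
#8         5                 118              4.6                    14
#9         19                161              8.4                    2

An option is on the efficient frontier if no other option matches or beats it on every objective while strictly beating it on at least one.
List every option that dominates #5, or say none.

#9: experience 19≥16, salary ask 161≤198, interview score 8.4≥5.8, start delay 2≤6 — dominates #5.
Others (#1, #2, #3, #4, #6, #7, #8) are each worse than #5 on at least one objective.

#9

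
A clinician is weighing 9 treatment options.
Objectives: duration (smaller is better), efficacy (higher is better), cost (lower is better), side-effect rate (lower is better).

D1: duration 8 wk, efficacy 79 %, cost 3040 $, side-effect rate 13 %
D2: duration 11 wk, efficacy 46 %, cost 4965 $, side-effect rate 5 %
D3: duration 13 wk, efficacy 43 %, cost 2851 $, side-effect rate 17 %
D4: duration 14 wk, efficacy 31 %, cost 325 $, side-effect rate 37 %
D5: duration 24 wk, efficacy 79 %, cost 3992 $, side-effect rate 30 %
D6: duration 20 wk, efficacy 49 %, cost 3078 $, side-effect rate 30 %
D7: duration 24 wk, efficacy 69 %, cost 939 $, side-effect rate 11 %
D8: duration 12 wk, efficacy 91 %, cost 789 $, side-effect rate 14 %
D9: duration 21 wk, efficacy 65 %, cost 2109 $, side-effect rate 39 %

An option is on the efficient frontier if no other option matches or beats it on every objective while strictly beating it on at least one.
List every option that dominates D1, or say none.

D2: worse on duration (11 vs 8).
D3: worse on duration (13 vs 8).
D4: worse on duration (14 vs 8).
D5: worse on duration (24 vs 8).
D6: worse on duration (20 vs 8).
D7: worse on duration (24 vs 8).
D8: worse on duration (12 vs 8).
D9: worse on duration (21 vs 8).
No option dominates D1.

none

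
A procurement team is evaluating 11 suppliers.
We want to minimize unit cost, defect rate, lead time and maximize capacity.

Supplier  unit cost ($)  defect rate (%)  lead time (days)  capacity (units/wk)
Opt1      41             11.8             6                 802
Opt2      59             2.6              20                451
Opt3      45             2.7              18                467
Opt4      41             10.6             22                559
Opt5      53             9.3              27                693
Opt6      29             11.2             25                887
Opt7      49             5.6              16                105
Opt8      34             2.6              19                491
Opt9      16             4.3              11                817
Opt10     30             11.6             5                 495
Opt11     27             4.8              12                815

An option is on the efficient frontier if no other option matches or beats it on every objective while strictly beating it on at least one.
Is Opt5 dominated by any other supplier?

Yes

Opt9 vs Opt5: unit cost 16≤53, defect rate 4.3≤9.3, lead time 11≤27, capacity 817≥693 — Opt9 is at least as good on every objective and strictly better on at least one, so Opt9 dominates Opt5.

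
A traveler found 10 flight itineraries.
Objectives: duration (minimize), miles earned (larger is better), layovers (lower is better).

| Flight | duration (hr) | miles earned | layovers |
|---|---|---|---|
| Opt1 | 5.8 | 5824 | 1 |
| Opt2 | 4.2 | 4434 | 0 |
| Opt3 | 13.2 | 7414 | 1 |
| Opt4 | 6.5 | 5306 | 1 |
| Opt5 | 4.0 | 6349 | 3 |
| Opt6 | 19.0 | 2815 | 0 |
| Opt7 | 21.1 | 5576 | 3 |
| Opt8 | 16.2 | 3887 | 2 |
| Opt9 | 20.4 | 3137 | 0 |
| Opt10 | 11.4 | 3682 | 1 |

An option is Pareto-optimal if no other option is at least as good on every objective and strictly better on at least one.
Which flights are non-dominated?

Opt1, Opt2, Opt3, Opt5

Opt1: not dominated.
Opt2: not dominated.
Opt3: not dominated (best miles earned).
Opt4: dominated by Opt1 (duration 5.8≤6.5, miles earned 5824≥5306, layovers 1≤1).
Opt5: not dominated (best duration).
Opt6: dominated by Opt2 (duration 4.2≤19.0, miles earned 4434≥2815, layovers 0≤0).
Opt7: dominated by Opt1 (duration 5.8≤21.1, miles earned 5824≥5576, layovers 1≤3).
Opt8: dominated by Opt1 (duration 5.8≤16.2, miles earned 5824≥3887, layovers 1≤2).
Opt9: dominated by Opt2 (duration 4.2≤20.4, miles earned 4434≥3137, layovers 0≤0).
Opt10: dominated by Opt1 (duration 5.8≤11.4, miles earned 5824≥3682, layovers 1≤1).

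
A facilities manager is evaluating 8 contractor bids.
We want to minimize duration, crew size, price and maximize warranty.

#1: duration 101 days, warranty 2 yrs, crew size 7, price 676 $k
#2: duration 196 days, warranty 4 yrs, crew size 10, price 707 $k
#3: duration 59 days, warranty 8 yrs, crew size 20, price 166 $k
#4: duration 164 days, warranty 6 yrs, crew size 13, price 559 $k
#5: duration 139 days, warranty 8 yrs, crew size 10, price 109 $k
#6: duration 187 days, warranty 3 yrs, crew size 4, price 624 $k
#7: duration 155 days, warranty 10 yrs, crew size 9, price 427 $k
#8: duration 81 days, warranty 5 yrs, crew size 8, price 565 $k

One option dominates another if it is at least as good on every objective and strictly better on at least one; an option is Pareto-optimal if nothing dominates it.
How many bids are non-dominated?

#1: not dominated.
#2: dominated by #5 (duration 139≤196, warranty 8≥4, crew size 10≤10, price 109≤707).
#3: not dominated (best duration).
#4: dominated by #5 (duration 139≤164, warranty 8≥6, crew size 10≤13, price 109≤559).
#5: not dominated (best price).
#6: not dominated (best crew size).
#7: not dominated (best warranty).
#8: not dominated.
Pareto-optimal: #1, #3, #5, #6, #7, #8 → 6.

6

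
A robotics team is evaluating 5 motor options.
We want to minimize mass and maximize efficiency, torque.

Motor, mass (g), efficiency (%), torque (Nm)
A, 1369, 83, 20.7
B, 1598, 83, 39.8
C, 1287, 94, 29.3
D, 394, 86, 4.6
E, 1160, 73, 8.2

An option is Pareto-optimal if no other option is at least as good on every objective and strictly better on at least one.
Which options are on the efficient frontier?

B, C, D, E

A: dominated by C (mass 1287≤1369, efficiency 94≥83, torque 29.3≥20.7).
B: not dominated (best torque).
C: not dominated (best efficiency).
D: not dominated (best mass).
E: not dominated.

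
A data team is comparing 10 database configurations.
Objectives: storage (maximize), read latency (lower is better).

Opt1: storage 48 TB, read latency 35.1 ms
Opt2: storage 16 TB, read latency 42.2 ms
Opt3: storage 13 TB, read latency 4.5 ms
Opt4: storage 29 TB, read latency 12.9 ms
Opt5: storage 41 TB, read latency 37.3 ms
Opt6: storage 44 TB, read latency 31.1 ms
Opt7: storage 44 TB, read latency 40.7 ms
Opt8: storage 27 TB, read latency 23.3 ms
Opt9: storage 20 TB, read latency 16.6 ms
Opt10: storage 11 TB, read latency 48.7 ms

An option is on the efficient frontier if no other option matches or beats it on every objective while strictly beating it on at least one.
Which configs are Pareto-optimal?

Opt1, Opt3, Opt4, Opt6

Opt1: not dominated (best storage).
Opt2: dominated by Opt1 (storage 48≥16, read latency 35.1≤42.2).
Opt3: not dominated (best read latency).
Opt4: not dominated.
Opt5: dominated by Opt1 (storage 48≥41, read latency 35.1≤37.3).
Opt6: not dominated.
Opt7: dominated by Opt1 (storage 48≥44, read latency 35.1≤40.7).
Opt8: dominated by Opt4 (storage 29≥27, read latency 12.9≤23.3).
Opt9: dominated by Opt4 (storage 29≥20, read latency 12.9≤16.6).
Opt10: dominated by Opt1 (storage 48≥11, read latency 35.1≤48.7).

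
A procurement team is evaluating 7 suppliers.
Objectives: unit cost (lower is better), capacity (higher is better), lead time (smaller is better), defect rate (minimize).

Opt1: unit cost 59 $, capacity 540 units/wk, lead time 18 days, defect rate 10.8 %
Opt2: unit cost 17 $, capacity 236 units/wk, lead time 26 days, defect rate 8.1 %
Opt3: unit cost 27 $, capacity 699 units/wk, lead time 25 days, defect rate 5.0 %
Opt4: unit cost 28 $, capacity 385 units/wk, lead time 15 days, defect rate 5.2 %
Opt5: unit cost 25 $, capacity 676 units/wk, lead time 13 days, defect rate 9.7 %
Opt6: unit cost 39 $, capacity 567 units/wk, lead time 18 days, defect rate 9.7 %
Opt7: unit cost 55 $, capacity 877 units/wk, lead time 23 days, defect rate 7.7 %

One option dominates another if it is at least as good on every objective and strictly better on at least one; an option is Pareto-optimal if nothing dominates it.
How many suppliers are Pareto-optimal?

Opt1: dominated by Opt5 (unit cost 25≤59, capacity 676≥540, lead time 13≤18, defect rate 9.7≤10.8).
Opt2: not dominated (best unit cost).
Opt3: not dominated (best defect rate).
Opt4: not dominated.
Opt5: not dominated (best lead time).
Opt6: dominated by Opt5 (unit cost 25≤39, capacity 676≥567, lead time 13≤18, defect rate 9.7≤9.7).
Opt7: not dominated (best capacity).
Pareto-optimal: Opt2, Opt3, Opt4, Opt5, Opt7 → 5.

5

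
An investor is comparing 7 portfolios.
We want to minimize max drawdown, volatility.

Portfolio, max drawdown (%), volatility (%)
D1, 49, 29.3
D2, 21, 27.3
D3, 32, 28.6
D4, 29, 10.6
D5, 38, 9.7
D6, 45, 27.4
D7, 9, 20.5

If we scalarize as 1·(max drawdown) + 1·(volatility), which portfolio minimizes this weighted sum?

D7

D1: 1·49 + 1·29.3 = 78.3
D2: 1·21 + 1·27.3 = 48.3
D3: 1·32 + 1·28.6 = 60.6
D4: 1·29 + 1·10.6 = 39.6
D5: 1·38 + 1·9.7 = 47.7
D6: 1·45 + 1·27.4 = 72.4
D7: 1·9 + 1·20.5 = 29.5
Lowest: D7 at 29.5.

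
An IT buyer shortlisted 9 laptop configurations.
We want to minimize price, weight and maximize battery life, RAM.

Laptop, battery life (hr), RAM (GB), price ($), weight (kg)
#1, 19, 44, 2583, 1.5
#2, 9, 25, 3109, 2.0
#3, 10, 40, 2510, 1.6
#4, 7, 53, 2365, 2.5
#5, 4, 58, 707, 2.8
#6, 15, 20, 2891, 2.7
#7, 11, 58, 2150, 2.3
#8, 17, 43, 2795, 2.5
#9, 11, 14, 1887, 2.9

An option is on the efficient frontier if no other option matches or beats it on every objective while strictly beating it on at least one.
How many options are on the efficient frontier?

5

#1: not dominated (best battery life).
#2: dominated by #1 (battery life 19≥9, RAM 44≥25, price 2583≤3109, weight 1.5≤2.0).
#3: not dominated.
#4: dominated by #7 (battery life 11≥7, RAM 58≥53, price 2150≤2365, weight 2.3≤2.5).
#5: not dominated (best price).
#6: dominated by #1 (battery life 19≥15, RAM 44≥20, price 2583≤2891, weight 1.5≤2.7).
#7: not dominated.
#8: dominated by #1 (battery life 19≥17, RAM 44≥43, price 2583≤2795, weight 1.5≤2.5).
#9: not dominated.
Pareto-optimal: #1, #3, #5, #7, #9 → 5.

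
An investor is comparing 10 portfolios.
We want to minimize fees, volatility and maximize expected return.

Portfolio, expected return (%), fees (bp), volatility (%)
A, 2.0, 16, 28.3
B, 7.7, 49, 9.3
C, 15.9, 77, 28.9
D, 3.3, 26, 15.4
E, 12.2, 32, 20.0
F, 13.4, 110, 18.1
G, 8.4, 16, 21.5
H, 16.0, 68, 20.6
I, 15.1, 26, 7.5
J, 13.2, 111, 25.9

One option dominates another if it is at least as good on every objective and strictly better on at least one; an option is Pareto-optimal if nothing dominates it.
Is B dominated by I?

Yes

I vs B: expected return 15.1≥7.7, fees 26≤49, volatility 7.5≤9.3 — I is at least as good on every objective with at least one strict improvement.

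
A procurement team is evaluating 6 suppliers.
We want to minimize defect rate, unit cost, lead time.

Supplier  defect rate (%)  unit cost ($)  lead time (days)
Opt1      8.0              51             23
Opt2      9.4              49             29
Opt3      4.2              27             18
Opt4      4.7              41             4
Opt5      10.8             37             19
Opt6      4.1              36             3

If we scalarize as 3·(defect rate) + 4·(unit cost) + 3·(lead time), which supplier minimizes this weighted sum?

Opt6

Opt1: 3·8.0 + 4·51 + 3·23 = 297.0
Opt2: 3·9.4 + 4·49 + 3·29 = 311.2
Opt3: 3·4.2 + 4·27 + 3·18 = 174.6
Opt4: 3·4.7 + 4·41 + 3·4 = 190.1
Opt5: 3·10.8 + 4·37 + 3·19 = 237.4
Opt6: 3·4.1 + 4·36 + 3·3 = 165.3
Lowest: Opt6 at 165.3.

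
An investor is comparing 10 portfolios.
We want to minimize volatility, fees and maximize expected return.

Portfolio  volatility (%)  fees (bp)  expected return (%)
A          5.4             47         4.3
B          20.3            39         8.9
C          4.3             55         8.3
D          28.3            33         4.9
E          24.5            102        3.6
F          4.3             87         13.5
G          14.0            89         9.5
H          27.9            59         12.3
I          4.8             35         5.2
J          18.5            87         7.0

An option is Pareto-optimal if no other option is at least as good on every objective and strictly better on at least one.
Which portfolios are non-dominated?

B, C, D, F, H, I

A: dominated by I (volatility 4.8≤5.4, fees 35≤47, expected return 5.2≥4.3).
B: not dominated.
C: not dominated.
D: not dominated (best fees).
E: dominated by A (volatility 5.4≤24.5, fees 47≤102, expected return 4.3≥3.6).
F: not dominated (best expected return).
G: dominated by F (volatility 4.3≤14.0, fees 87≤89, expected return 13.5≥9.5).
H: not dominated.
I: not dominated.
J: dominated by C (volatility 4.3≤18.5, fees 55≤87, expected return 8.3≥7.0).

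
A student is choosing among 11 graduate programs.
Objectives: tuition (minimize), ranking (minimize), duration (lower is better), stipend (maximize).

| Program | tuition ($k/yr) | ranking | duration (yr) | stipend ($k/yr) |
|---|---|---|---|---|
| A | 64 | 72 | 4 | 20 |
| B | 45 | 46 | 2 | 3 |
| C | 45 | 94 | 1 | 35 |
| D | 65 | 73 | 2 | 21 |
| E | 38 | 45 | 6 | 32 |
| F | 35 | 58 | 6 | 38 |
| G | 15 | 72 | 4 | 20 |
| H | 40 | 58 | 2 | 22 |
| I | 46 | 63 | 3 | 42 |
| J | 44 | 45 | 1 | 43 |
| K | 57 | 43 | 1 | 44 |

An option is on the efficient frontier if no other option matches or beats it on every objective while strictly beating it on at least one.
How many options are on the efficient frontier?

6

A: dominated by G (tuition 15≤64, ranking 72≤72, duration 4≤4, stipend 20≥20).
B: dominated by J (tuition 44≤45, ranking 45≤46, duration 1≤2, stipend 43≥3).
C: dominated by J (tuition 44≤45, ranking 45≤94, duration 1≤1, stipend 43≥35).
D: dominated by H (tuition 40≤65, ranking 58≤73, duration 2≤2, stipend 22≥21).
E: not dominated.
F: not dominated.
G: not dominated (best tuition).
H: not dominated.
I: dominated by J (tuition 44≤46, ranking 45≤63, duration 1≤3, stipend 43≥42).
J: not dominated.
K: not dominated (best ranking).
Pareto-optimal: E, F, G, H, J, K → 6.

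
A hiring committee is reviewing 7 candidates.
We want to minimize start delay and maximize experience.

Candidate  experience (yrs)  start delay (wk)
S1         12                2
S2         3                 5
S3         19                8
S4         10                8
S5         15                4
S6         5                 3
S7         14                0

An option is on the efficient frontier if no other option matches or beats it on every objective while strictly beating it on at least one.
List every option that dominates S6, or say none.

S1: experience 12≥5, start delay 2≤3 — dominates S6.
S7: experience 14≥5, start delay 0≤3 — dominates S6.
Others (S2, S3, S4, S5) are each worse than S6 on at least one objective.

S1, S7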